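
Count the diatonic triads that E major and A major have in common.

Diatonic triads of E major: E (I), F#m (ii), G#m (iii), A (IV), B (V), C#m (vi), D#dim (vii°).
Diatonic triads of A major: A (I), Bm (ii), C#m (iii), D (IV), E (V), F#m (vi), G#dim (vii°).
Matching root and quality in both lists: E, F#m, A, C#m.
That gives 4 common triads.

4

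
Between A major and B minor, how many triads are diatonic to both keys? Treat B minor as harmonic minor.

1

Diatonic triads of A major: A (I), Bm (ii), C#m (iii), D (IV), E (V), F#m (vi), G#dim (vii°).
Diatonic triads of B minor (harmonic minor): Bm (i), C#dim (ii°), Daug (III+), Em (iv), F# (V), G (VI), A#dim (vii°).
Matching root and quality in both lists: Bm.
That gives 1 common triad.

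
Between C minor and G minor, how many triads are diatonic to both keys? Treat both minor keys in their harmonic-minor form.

1

Diatonic triads of C minor (harmonic minor): C minor (i), D diminished (ii°), Eb augmented (III+), F minor (iv), G major (V), Ab major (VI), B diminished (vii°).
Diatonic triads of G minor (harmonic minor): G minor (i), A diminished (ii°), Bb augmented (III+), C minor (iv), D major (V), Eb major (VI), F# diminished (vii°).
Matching root and quality in both lists: C minor.
That gives 1 common triad.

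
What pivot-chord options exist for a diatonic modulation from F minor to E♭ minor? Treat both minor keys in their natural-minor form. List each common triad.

B♭m, D♭

Triads in F minor (natural minor): Fm (i), Gdim (ii°), A♭ (III), B♭m (iv), Cm (v), D♭ (VI), E♭ (VII).
Triads in E♭ minor (natural minor): E♭m (i), Fdim (ii°), G♭ (III), A♭m (iv), B♭m (v), C♭ (VI), D♭ (VII).
Shared triads with their functions: B♭m (iv in F minor, v in E♭ minor); D♭ (VI in F minor, VII in E♭ minor).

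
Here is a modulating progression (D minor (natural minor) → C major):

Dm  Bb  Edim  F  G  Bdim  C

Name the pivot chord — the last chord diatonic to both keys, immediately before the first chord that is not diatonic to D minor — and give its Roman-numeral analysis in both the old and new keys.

F — III in D minor, IV in C major

Chords diatonic to D minor: Dm, Edim, F, Gm, Am, Bb, C.
Reading the progression, the first chord not in that set is G, so the modulation leaves D minor there.
The chord immediately before G is F, which is diatonic to both keys: III in D minor and IV in C major.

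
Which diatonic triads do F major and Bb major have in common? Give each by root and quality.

Triads in F major: F (I), Gm (ii), Am (iii), Bb (IV), C (V), Dm (vi), Edim (vii°).
Triads in Bb major: Bb (I), Cm (ii), Dm (iii), Eb (IV), F (V), Gm (vi), Adim (vii°).
Shared triads with their functions: F (I in F major, V in Bb major); Gm (ii in F major, vi in Bb major); Bb (IV in F major, I in Bb major); Dm (vi in F major, iii in Bb major).

F, Gm, Bb, Dm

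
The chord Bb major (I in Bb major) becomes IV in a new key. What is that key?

F major

The numeral IV denotes a major triad on scale degree 4. With Bb on degree 4, the tonic of the new key is F.
Degree 4 carries a major triad in major keys, so the destination is F major.
Check: the diatonic triads of F major are F (I), Gm (ii), Am (iii), Bb (IV), C (V), Dm (vi), Edim (vii°) — Bb major is indeed IV.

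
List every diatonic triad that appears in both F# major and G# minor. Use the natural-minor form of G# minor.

Triads in F# major: F# (I), G#m (ii), A#m (iii), B (IV), C# (V), D#m (vi), E#dim (vii°).
Triads in G# minor (natural minor): G#m (i), A#dim (ii°), B (III), C#m (iv), D#m (v), E (VI), F# (VII).
Shared triads with their functions: F# (I in F# major, VII in G# minor); G#m (ii in F# major, i in G# minor); B (IV in F# major, III in G# minor); D#m (vi in F# major, v in G# minor).

F#, G#m, B, D#m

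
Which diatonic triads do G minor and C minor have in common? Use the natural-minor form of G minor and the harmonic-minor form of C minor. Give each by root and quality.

Cm

Triads in G minor (natural minor): G minor (i), A diminished (ii°), Bb major (III), C minor (iv), D minor (v), Eb major (VI), F major (VII).
Triads in C minor (harmonic minor): C minor (i), D diminished (ii°), Eb augmented (III+), F minor (iv), G major (V), Ab major (VI), B diminished (vii°).
Shared triads with their functions: C minor (iv in G minor, i in C minor).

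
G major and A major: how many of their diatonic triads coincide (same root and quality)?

Diatonic triads of G major: G (I), Am (ii), Bm (iii), C (IV), D (V), Em (vi), F#dim (vii°).
Diatonic triads of A major: A (I), Bm (ii), C#m (iii), D (IV), E (V), F#m (vi), G#dim (vii°).
Matching root and quality in both lists: Bm, D.
That gives 2 common triads.

2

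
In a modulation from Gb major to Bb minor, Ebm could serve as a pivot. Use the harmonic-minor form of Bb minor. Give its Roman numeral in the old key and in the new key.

vi in Gb major; iv in Bb minor

The scale of Gb major is Gb Ab Bb Cb Db Eb F; Eb is degree 6, and the triad built there (Eb-Gb-Bb) is minor, so it is vi.
The scale of Bb minor (harmonic minor) is Bb C Db Eb F Gb A; Eb is degree 4, and the triad built there (Eb-Gb-Bb) is minor, so it is iv.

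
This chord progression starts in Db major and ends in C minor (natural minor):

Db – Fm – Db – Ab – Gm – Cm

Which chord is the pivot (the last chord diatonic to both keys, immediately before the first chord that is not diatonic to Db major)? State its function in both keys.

Chords diatonic to Db major: Db, Ebm, Fm, Gb, Ab, Bbm, Cdim.
Reading the progression, the first chord not in that set is Gm, so the modulation leaves Db major there.
The chord immediately before Gm is Ab, which is diatonic to both keys: V in Db major and VI in C minor.

Ab — V in Db major, VI in C minor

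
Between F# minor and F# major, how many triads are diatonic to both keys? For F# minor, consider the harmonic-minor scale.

2

Diatonic triads of F# minor (harmonic minor): F# minor (i), G# diminished (ii°), A augmented (III+), B minor (iv), C# major (V), D major (VI), E# diminished (vii°).
Diatonic triads of F# major: F# major (I), G# minor (ii), A# minor (iii), B major (IV), C# major (V), D# minor (vi), E# diminished (vii°).
Matching root and quality in both lists: C# major, E# diminished.
That gives 2 common triads.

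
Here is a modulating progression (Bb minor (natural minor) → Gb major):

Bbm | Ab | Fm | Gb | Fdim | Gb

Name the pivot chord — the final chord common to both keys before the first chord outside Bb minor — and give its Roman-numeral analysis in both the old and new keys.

Gb — VI in Bb minor, I in Gb major

Chords diatonic to Bb minor: Bbm, Cdim, Db, Ebm, Fm, Gb, Ab.
Reading the progression, the first chord not in that set is Fdim, so the modulation leaves Bb minor there.
The chord immediately before Fdim is Gb, which is diatonic to both keys: VI in Bb minor and I in Gb major.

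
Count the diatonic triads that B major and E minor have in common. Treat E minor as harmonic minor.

Diatonic triads of B major: B (I), C♯m (ii), D♯m (iii), E (IV), F♯ (V), G♯m (vi), A♯dim (vii°).
Diatonic triads of E minor (harmonic minor): Em (i), F♯dim (ii°), Gaug (III+), Am (iv), B (V), C (VI), D♯dim (vii°).
Matching root and quality in both lists: B.
That gives 1 common triad.

1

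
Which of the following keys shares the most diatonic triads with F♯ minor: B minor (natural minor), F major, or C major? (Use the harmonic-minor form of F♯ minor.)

B minor

Triads of F♯ minor (harmonic minor): F♯m (i), G♯dim (ii°), Aaug (III+), Bm (iv), C♯ (V), D (VI), E♯dim (vii°).
B minor (natural minor) shares 3: F♯m, Bm, D.
F major shares 0: none.
C major shares 0: none.
The most common triads (3) are shared with B minor.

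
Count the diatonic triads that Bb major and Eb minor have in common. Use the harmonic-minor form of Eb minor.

Diatonic triads of Bb major: Bb (I), Cm (ii), Dm (iii), Eb (IV), F (V), Gm (vi), Adim (vii°).
Diatonic triads of Eb minor (harmonic minor): Ebm (i), Fdim (ii°), Gbaug (III+), Abm (iv), Bb (V), Cb (VI), Ddim (vii°).
Matching root and quality in both lists: Bb.
That gives 1 common triad.

1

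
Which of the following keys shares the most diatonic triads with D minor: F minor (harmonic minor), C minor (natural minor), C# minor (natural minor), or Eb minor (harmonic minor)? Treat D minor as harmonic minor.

C minor

Triads of D minor (harmonic minor): D minor (i), E diminished (ii°), F augmented (III+), G minor (iv), A major (V), Bb major (VI), C# diminished (vii°).
F minor (harmonic minor) shares 1: Edim.
C minor (natural minor) shares 2: Gm, Bb.
C# minor (natural minor) shares 1: A.
Eb minor (harmonic minor) shares 1: Bb.
The most common triads (2) are shared with C minor.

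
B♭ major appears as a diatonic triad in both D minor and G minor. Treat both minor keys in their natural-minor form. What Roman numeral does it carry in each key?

VI in D minor; III in G minor

The scale of D minor (natural minor) is D E F G A B♭ C; B♭ is degree 6, and the triad built there (B♭-D-F) is major, so it is VI.
The scale of G minor (natural minor) is G A B♭ C D E♭ F; B♭ is degree 3, and the triad built there (B♭-D-F) is major, so it is III.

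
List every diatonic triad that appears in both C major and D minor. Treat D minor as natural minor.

Triads in C major: C (I), Dm (ii), Em (iii), F (IV), G (V), Am (vi), Bdim (vii°).
Triads in D minor (natural minor): Dm (i), Edim (ii°), F (III), Gm (iv), Am (v), B♭ (VI), C (VII).
Shared triads with their functions: C (I in C major, VII in D minor); Dm (ii in C major, i in D minor); F (IV in C major, III in D minor); Am (vi in C major, v in D minor).

C, Dm, F, Am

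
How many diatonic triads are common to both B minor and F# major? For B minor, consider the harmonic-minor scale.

1

Diatonic triads of B minor (harmonic minor): B minor (i), C# diminished (ii°), D augmented (III+), E minor (iv), F# major (V), G major (VI), A# diminished (vii°).
Diatonic triads of F# major: F# major (I), G# minor (ii), A# minor (iii), B major (IV), C# major (V), D# minor (vi), E# diminished (vii°).
Matching root and quality in both lists: F# major.
That gives 1 common triad.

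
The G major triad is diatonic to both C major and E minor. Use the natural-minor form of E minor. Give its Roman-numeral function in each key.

The scale of C major is C D E F G A B; G is degree 5, and the triad built there (G-B-D) is major, so it is V.
The scale of E minor (natural minor) is E F♯ G A B C D; G is degree 3, and the triad built there (G-B-D) is major, so it is III.

V in C major; III in E minor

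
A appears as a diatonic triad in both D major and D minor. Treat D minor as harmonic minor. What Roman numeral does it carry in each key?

The scale of D major is D E F# G A B C#; A is degree 5, and the triad built there (A-C#-E) is major, so it is V.
The scale of D minor (harmonic minor) is D E F G A Bb C#; A is degree 5, and the triad built there (A-C#-E) is major, so it is V.

V in D major; V in D minor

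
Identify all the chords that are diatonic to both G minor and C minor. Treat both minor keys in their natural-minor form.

Gm, Bb, Cm, Eb

Triads in G minor (natural minor): Gm (i), Adim (ii°), Bb (III), Cm (iv), Dm (v), Eb (VI), F (VII).
Triads in C minor (natural minor): Cm (i), Ddim (ii°), Eb (III), Fm (iv), Gm (v), Ab (VI), Bb (VII).
Shared triads with their functions: Gm (i in G minor, v in C minor); Bb (III in G minor, VII in C minor); Cm (iv in G minor, i in C minor); Eb (VI in G minor, III in C minor).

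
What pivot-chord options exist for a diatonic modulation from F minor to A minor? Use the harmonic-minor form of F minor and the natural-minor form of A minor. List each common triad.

Triads in F minor (harmonic minor): Fm (i), Gdim (ii°), Abaug (III+), Bbm (iv), C (V), Db (VI), Edim (vii°).
Triads in A minor (natural minor): Am (i), Bdim (ii°), C (III), Dm (iv), Em (v), F (VI), G (VII).
Shared triads with their functions: C (V in F minor, III in A minor).

C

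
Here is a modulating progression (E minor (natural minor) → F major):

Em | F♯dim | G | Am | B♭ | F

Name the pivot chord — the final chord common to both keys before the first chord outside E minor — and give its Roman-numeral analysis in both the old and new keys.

Am — iv in E minor, iii in F major

Chords diatonic to E minor: Em, F♯dim, G, Am, Bm, C, D.
Reading the progression, the first chord not in that set is B♭, so the modulation leaves E minor there.
The chord immediately before B♭ is Am, which is diatonic to both keys: iv in E minor and iii in F major.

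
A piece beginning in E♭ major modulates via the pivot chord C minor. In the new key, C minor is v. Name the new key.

F minor

The numeral v denotes a minor triad on scale degree 5. With C on degree 5, the tonic of the new key is F.
Degree 5 carries a minor triad in natural-minor keys, so the destination is F minor.
Check: the diatonic triads of F minor (natural minor) are Fm (i), Gdim (ii°), A♭ (III), B♭m (iv), Cm (v), D♭ (VI), E♭ (VII) — C minor is indeed v.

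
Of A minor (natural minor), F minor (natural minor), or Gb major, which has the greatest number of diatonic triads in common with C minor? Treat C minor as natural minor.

F minor

Triads of C minor (natural minor): C minor (i), D diminished (ii°), Eb major (III), F minor (iv), G minor (v), Ab major (VI), Bb major (VII).
A minor (natural minor) shares 0: none.
F minor (natural minor) shares 4: Cm, Eb, Fm, Ab.
Gb major shares 0: none.
The most common triads (4) are shared with F minor.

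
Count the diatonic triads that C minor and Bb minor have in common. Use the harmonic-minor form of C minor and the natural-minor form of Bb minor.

Diatonic triads of C minor (harmonic minor): Cm (i), Ddim (ii°), Ebaug (III+), Fm (iv), G (V), Ab (VI), Bdim (vii°).
Diatonic triads of Bb minor (natural minor): Bbm (i), Cdim (ii°), Db (III), Ebm (iv), Fm (v), Gb (VI), Ab (VII).
Matching root and quality in both lists: Fm, Ab.
That gives 2 common triads.

2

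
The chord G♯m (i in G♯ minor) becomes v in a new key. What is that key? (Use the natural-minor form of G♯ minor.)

The numeral v denotes a minor triad on scale degree 5. With G♯ on degree 5, the tonic of the new key is C♯.
Degree 5 carries a minor triad in natural-minor keys, so the destination is C♯ minor.
Check: the diatonic triads of C♯ minor (natural minor) are C♯m (i), D♯dim (ii°), E (III), F♯m (iv), G♯m (v), A (VI), B (VII) — G♯m is indeed v.

C♯ minor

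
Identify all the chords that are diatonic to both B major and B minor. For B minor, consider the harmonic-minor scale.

Triads in B major: B (I), C#m (ii), D#m (iii), E (IV), F# (V), G#m (vi), A#dim (vii°).
Triads in B minor (harmonic minor): Bm (i), C#dim (ii°), Daug (III+), Em (iv), F# (V), G (VI), A#dim (vii°).
Shared triads with their functions: F# (V in B major, V in B minor); A#dim (vii° in B major, vii° in B minor).

F#, A#dim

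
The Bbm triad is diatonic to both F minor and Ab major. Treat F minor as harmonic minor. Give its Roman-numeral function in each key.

The scale of F minor (harmonic minor) is F G Ab Bb C Db E; Bb is degree 4, and the triad built there (Bb-Db-F) is minor, so it is iv.
The scale of Ab major is Ab Bb C Db Eb F G; Bb is degree 2, and the triad built there (Bb-Db-F) is minor, so it is ii.

iv in F minor; ii in Ab major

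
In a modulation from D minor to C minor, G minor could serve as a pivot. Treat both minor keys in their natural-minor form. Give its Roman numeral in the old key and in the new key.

iv in D minor; v in C minor

The scale of D minor (natural minor) is D E F G A Bb C; G is degree 4, and the triad built there (G-Bb-D) is minor, so it is iv.
The scale of C minor (natural minor) is C D Eb F G Ab Bb; G is degree 5, and the triad built there (G-Bb-D) is minor, so it is v.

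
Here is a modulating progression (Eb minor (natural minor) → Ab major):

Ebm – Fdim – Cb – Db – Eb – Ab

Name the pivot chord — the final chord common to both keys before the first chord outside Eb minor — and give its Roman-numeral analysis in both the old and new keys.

Chords diatonic to Eb minor: Ebm, Fdim, Gb, Abm, Bbm, Cb, Db.
Reading the progression, the first chord not in that set is Eb, so the modulation leaves Eb minor there.
The chord immediately before Eb is Db, which is diatonic to both keys: VII in Eb minor and IV in Ab major.

Db — VII in Eb minor, IV in Ab major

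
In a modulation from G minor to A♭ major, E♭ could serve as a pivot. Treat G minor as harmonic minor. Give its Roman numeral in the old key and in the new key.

VI in G minor; V in A♭ major

The scale of G minor (harmonic minor) is G A B♭ C D E♭ F♯; E♭ is degree 6, and the triad built there (E♭-G-B♭) is major, so it is VI.
The scale of A♭ major is A♭ B♭ C D♭ E♭ F G; E♭ is degree 5, and the triad built there (E♭-G-B♭) is major, so it is V.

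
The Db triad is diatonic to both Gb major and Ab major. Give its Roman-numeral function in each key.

The scale of Gb major is Gb Ab Bb Cb Db Eb F; Db is degree 5, and the triad built there (Db-F-Ab) is major, so it is V.
The scale of Ab major is Ab Bb C Db Eb F G; Db is degree 4, and the triad built there (Db-F-Ab) is major, so it is IV.

V in Gb major; IV in Ab major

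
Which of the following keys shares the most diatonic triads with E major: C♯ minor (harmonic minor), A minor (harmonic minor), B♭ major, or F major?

C♯ minor

Triads of E major: E major (I), F♯ minor (ii), G♯ minor (iii), A major (IV), B major (V), C♯ minor (vi), D♯ diminished (vii°).
C♯ minor (harmonic minor) shares 4: F♯m, A, C♯m, D♯dim.
A minor (harmonic minor) shares 1: E.
B♭ major shares 0: none.
F major shares 0: none.
The most common triads (4) are shared with C♯ minor.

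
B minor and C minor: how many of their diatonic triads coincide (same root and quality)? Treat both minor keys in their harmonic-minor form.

Diatonic triads of B minor (harmonic minor): B minor (i), C♯ diminished (ii°), D augmented (III+), E minor (iv), F♯ major (V), G major (VI), A♯ diminished (vii°).
Diatonic triads of C minor (harmonic minor): C minor (i), D diminished (ii°), E♭ augmented (III+), F minor (iv), G major (V), A♭ major (VI), B diminished (vii°).
Matching root and quality in both lists: G major.
That gives 1 common triad.

1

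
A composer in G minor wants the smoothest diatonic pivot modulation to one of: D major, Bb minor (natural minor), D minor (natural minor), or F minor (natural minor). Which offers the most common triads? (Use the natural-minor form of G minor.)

Triads of G minor (natural minor): G minor (i), A diminished (ii°), Bb major (III), C minor (iv), D minor (v), Eb major (VI), F major (VII).
D major shares 0: none.
Bb minor (natural minor) shares 0: none.
D minor (natural minor) shares 4: Gm, Bb, Dm, F.
F minor (natural minor) shares 2: Cm, Eb.
The most common triads (4) are shared with D minor.

D minor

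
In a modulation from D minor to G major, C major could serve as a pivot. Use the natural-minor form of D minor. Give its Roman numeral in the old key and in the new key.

VII in D minor; IV in G major

The scale of D minor (natural minor) is D E F G A Bb C; C is degree 7, and the triad built there (C-E-G) is major, so it is VII.
The scale of G major is G A B C D E F#; C is degree 4, and the triad built there (C-E-G) is major, so it is IV.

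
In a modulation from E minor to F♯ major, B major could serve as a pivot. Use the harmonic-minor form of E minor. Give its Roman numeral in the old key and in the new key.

V in E minor; IV in F♯ major

The scale of E minor (harmonic minor) is E F♯ G A B C D♯; B is degree 5, and the triad built there (B-D♯-F♯) is major, so it is V.
The scale of F♯ major is F♯ G♯ A♯ B C♯ D♯ E♯; B is degree 4, and the triad built there (B-D♯-F♯) is major, so it is IV.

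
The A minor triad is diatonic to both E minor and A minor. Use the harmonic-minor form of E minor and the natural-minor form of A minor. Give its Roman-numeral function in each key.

The scale of E minor (harmonic minor) is E F# G A B C D#; A is degree 4, and the triad built there (A-C-E) is minor, so it is iv.
The scale of A minor (natural minor) is A B C D E F G; A is degree 1, and the triad built there (A-C-E) is minor, so it is i.

iv in E minor; i in A minor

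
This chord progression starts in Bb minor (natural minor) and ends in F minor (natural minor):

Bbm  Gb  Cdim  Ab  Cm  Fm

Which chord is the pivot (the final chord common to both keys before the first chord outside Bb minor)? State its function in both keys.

Chords diatonic to Bb minor: Bbm, Cdim, Db, Ebm, Fm, Gb, Ab.
Reading the progression, the first chord not in that set is Cm, so the modulation leaves Bb minor there.
The chord immediately before Cm is Ab, which is diatonic to both keys: VII in Bb minor and III in F minor.

Ab — VII in Bb minor, III in F minor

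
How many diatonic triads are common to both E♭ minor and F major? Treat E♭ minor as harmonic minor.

Diatonic triads of E♭ minor (harmonic minor): E♭m (i), Fdim (ii°), G♭aug (III+), A♭m (iv), B♭ (V), C♭ (VI), Ddim (vii°).
Diatonic triads of F major: F (I), Gm (ii), Am (iii), B♭ (IV), C (V), Dm (vi), Edim (vii°).
Matching root and quality in both lists: B♭.
That gives 1 common triad.

1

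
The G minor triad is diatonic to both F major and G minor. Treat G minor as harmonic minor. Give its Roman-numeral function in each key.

The scale of F major is F G A Bb C D E; G is degree 2, and the triad built there (G-Bb-D) is minor, so it is ii.
The scale of G minor (harmonic minor) is G A Bb C D Eb F#; G is degree 1, and the triad built there (G-Bb-D) is minor, so it is i.

ii in F major; i in G minor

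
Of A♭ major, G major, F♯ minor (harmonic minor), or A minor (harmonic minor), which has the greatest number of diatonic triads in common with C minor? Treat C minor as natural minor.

A♭ major

Triads of C minor (natural minor): Cm (i), Ddim (ii°), E♭ (III), Fm (iv), Gm (v), A♭ (VI), B♭ (VII).
A♭ major shares 4: Cm, E♭, Fm, A♭.
G major shares 0: none.
F♯ minor (harmonic minor) shares 0: none.
A minor (harmonic minor) shares 0: none.
The most common triads (4) are shared with A♭ major.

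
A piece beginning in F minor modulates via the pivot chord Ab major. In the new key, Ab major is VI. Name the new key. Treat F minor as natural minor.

C minor

The numeral VI denotes a major triad on scale degree 6. With Ab on degree 6, the tonic of the new key is C.
Degree 6 carries a major triad in minor keys, so the destination is C minor.
Check: the diatonic triads of C minor (natural minor) are Cm (i), Ddim (ii°), Eb (III), Fm (iv), Gm (v), Ab (VI), Bb (VII) — Ab major is indeed VI.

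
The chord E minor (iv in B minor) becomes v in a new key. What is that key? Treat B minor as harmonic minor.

A minor

The numeral v denotes a minor triad on scale degree 5. With E on degree 5, the tonic of the new key is A.
Degree 5 carries a minor triad in natural-minor keys, so the destination is A minor.
Check: the diatonic triads of A minor (natural minor) are Am (i), Bdim (ii°), C (III), Dm (iv), Em (v), F (VI), G (VII) — E minor is indeed v.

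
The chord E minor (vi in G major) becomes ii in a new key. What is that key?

The numeral ii denotes a minor triad on scale degree 2. With E on degree 2, the tonic of the new key is D.
Degree 2 carries a minor triad in major keys, so the destination is D major.
Check: the diatonic triads of D major are D (I), Em (ii), F#m (iii), G (IV), A (V), Bm (vi), C#dim (vii°) — E minor is indeed ii.

D major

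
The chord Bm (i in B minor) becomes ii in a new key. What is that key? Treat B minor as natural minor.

A major

The numeral ii denotes a minor triad on scale degree 2. With B on degree 2, the tonic of the new key is A.
Degree 2 carries a minor triad in major keys, so the destination is A major.
Check: the diatonic triads of A major are A (I), Bm (ii), C#m (iii), D (IV), E (V), F#m (vi), G#dim (vii°) — Bm is indeed ii.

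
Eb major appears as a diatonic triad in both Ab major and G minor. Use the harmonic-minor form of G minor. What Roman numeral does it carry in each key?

V in Ab major; VI in G minor

The scale of Ab major is Ab Bb C Db Eb F G; Eb is degree 5, and the triad built there (Eb-G-Bb) is major, so it is V.
The scale of G minor (harmonic minor) is G A Bb C D Eb F#; Eb is degree 6, and the triad built there (Eb-G-Bb) is major, so it is VI.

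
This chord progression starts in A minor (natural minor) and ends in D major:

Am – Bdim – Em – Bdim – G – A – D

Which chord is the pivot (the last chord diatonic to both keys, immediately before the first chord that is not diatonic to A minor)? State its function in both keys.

G — VII in A minor, IV in D major

Chords diatonic to A minor: Am, Bdim, C, Dm, Em, F, G.
Reading the progression, the first chord not in that set is A, so the modulation leaves A minor there.
The chord immediately before A is G, which is diatonic to both keys: VII in A minor and IV in D major.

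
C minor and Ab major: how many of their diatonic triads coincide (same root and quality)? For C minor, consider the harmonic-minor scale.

3

Diatonic triads of C minor (harmonic minor): Cm (i), Ddim (ii°), Ebaug (III+), Fm (iv), G (V), Ab (VI), Bdim (vii°).
Diatonic triads of Ab major: Ab (I), Bbm (ii), Cm (iii), Db (IV), Eb (V), Fm (vi), Gdim (vii°).
Matching root and quality in both lists: Cm, Fm, Ab.
That gives 3 common triads.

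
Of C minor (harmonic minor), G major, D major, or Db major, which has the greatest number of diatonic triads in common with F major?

Triads of F major: F major (I), G minor (ii), A minor (iii), Bb major (IV), C major (V), D minor (vi), E diminished (vii°).
C minor (harmonic minor) shares 0: none.
G major shares 2: Am, C.
D major shares 0: none.
Db major shares 0: none.
The most common triads (2) are shared with G major.

G major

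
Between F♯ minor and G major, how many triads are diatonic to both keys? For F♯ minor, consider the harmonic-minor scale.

2

Diatonic triads of F♯ minor (harmonic minor): F♯m (i), G♯dim (ii°), Aaug (III+), Bm (iv), C♯ (V), D (VI), E♯dim (vii°).
Diatonic triads of G major: G (I), Am (ii), Bm (iii), C (IV), D (V), Em (vi), F♯dim (vii°).
Matching root and quality in both lists: Bm, D.
That gives 2 common triads.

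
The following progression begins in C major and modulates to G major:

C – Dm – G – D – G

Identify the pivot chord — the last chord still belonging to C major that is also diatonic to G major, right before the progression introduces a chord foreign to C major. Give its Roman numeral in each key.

Chords diatonic to C major: C, Dm, Em, F, G, Am, Bdim.
Reading the progression, the first chord not in that set is D, so the modulation leaves C major there.
The chord immediately before D is G, which is diatonic to both keys: V in C major and I in G major.

G — V in C major, I in G major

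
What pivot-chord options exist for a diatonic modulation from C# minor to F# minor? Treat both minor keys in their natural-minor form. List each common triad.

C#m, E, F#m, A

Triads in C# minor (natural minor): C#m (i), D#dim (ii°), E (III), F#m (iv), G#m (v), A (VI), B (VII).
Triads in F# minor (natural minor): F#m (i), G#dim (ii°), A (III), Bm (iv), C#m (v), D (VI), E (VII).
Shared triads with their functions: C#m (i in C# minor, v in F# minor); E (III in C# minor, VII in F# minor); F#m (iv in C# minor, i in F# minor); A (VI in C# minor, III in F# minor).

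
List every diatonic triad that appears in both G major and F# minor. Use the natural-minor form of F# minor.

Triads in G major: G (I), Am (ii), Bm (iii), C (IV), D (V), Em (vi), F#dim (vii°).
Triads in F# minor (natural minor): F#m (i), G#dim (ii°), A (III), Bm (iv), C#m (v), D (VI), E (VII).
Shared triads with their functions: Bm (iii in G major, iv in F# minor); D (V in G major, VI in F# minor).

Bm, D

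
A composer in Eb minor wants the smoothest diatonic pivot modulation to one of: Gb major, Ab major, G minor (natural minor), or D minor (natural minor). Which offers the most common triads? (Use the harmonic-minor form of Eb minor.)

Triads of Eb minor (harmonic minor): Eb minor (i), F diminished (ii°), Gb augmented (III+), Ab minor (iv), Bb major (V), Cb major (VI), D diminished (vii°).
Gb major shares 4: Ebm, Fdim, Abm, Cb.
Ab major shares 0: none.
G minor (natural minor) shares 1: Bb.
D minor (natural minor) shares 1: Bb.
The most common triads (4) are shared with Gb major.

Gb major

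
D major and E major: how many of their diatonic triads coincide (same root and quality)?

2

Diatonic triads of D major: D (I), Em (ii), F#m (iii), G (IV), A (V), Bm (vi), C#dim (vii°).
Diatonic triads of E major: E (I), F#m (ii), G#m (iii), A (IV), B (V), C#m (vi), D#dim (vii°).
Matching root and quality in both lists: F#m, A.
That gives 2 common triads.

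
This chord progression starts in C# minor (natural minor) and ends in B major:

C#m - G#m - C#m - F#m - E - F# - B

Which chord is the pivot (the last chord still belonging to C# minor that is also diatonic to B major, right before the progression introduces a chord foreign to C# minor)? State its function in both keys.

E — III in C# minor, IV in B major

Chords diatonic to C# minor: C#m, D#dim, E, F#m, G#m, A, B.
Reading the progression, the first chord not in that set is F#, so the modulation leaves C# minor there.
The chord immediately before F# is E, which is diatonic to both keys: III in C# minor and IV in B major.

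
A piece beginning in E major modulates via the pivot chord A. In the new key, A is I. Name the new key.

The numeral I denotes a major triad on scale degree 1. With A on degree 1, the tonic of the new key is A.
Degree 1 carries a major triad in major keys, so the destination is A major.
Check: the diatonic triads of A major are A (I), Bm (ii), C#m (iii), D (IV), E (V), F#m (vi), G#dim (vii°) — A is indeed I.

A major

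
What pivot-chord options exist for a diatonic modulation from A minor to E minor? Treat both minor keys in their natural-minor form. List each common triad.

Triads in A minor (natural minor): Am (i), Bdim (ii°), C (III), Dm (iv), Em (v), F (VI), G (VII).
Triads in E minor (natural minor): Em (i), F#dim (ii°), G (III), Am (iv), Bm (v), C (VI), D (VII).
Shared triads with their functions: Am (i in A minor, iv in E minor); C (III in A minor, VI in E minor); Em (v in A minor, i in E minor); G (VII in A minor, III in E minor).

Am, C, Em, G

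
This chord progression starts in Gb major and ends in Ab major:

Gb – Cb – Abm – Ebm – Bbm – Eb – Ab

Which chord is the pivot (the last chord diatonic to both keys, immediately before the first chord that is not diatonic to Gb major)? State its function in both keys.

Chords diatonic to Gb major: Gb, Abm, Bbm, Cb, Db, Ebm, Fdim.
Reading the progression, the first chord not in that set is Eb, so the modulation leaves Gb major there.
The chord immediately before Eb is Bbm, which is diatonic to both keys: iii in Gb major and ii in Ab major.

Bbm — iii in Gb major, ii in Ab major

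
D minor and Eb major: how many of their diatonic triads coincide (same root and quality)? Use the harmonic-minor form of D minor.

Diatonic triads of D minor (harmonic minor): Dm (i), Edim (ii°), Faug (III+), Gm (iv), A (V), Bb (VI), C#dim (vii°).
Diatonic triads of Eb major: Eb (I), Fm (ii), Gm (iii), Ab (IV), Bb (V), Cm (vi), Ddim (vii°).
Matching root and quality in both lists: Gm, Bb.
That gives 2 common triads.

2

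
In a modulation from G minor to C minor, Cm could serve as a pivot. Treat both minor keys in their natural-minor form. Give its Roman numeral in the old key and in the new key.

iv in G minor; i in C minor

The scale of G minor (natural minor) is G A Bb C D Eb F; C is degree 4, and the triad built there (C-Eb-G) is minor, so it is iv.
The scale of C minor (natural minor) is C D Eb F G Ab Bb; C is degree 1, and the triad built there (C-Eb-G) is minor, so it is i.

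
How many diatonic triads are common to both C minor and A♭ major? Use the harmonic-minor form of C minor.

Diatonic triads of C minor (harmonic minor): Cm (i), Ddim (ii°), E♭aug (III+), Fm (iv), G (V), A♭ (VI), Bdim (vii°).
Diatonic triads of A♭ major: A♭ (I), B♭m (ii), Cm (iii), D♭ (IV), E♭ (V), Fm (vi), Gdim (vii°).
Matching root and quality in both lists: Cm, Fm, A♭.
That gives 3 common triads.

3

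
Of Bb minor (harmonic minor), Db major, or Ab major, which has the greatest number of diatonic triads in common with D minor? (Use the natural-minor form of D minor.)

Bb minor

Triads of D minor (natural minor): D minor (i), E diminished (ii°), F major (III), G minor (iv), A minor (v), Bb major (VI), C major (VII).
Bb minor (harmonic minor) shares 1: F.
Db major shares 0: none.
Ab major shares 0: none.
The most common triads (1) are shared with Bb minor.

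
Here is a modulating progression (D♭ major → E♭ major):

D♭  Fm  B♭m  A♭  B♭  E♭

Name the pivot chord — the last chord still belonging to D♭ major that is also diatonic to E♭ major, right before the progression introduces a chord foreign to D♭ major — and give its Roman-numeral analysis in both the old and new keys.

Chords diatonic to D♭ major: D♭, E♭m, Fm, G♭, A♭, B♭m, Cdim.
Reading the progression, the first chord not in that set is B♭, so the modulation leaves D♭ major there.
The chord immediately before B♭ is A♭, which is diatonic to both keys: V in D♭ major and IV in E♭ major.

A♭ — V in D♭ major, IV in E♭ major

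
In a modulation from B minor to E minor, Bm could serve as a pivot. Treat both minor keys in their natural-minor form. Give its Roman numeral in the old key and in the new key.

i in B minor; v in E minor

The scale of B minor (natural minor) is B C# D E F# G A; B is degree 1, and the triad built there (B-D-F#) is minor, so it is i.
The scale of E minor (natural minor) is E F# G A B C D; B is degree 5, and the triad built there (B-D-F#) is minor, so it is v.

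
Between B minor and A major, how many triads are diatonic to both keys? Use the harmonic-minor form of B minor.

Diatonic triads of B minor (harmonic minor): B minor (i), C# diminished (ii°), D augmented (III+), E minor (iv), F# major (V), G major (VI), A# diminished (vii°).
Diatonic triads of A major: A major (I), B minor (ii), C# minor (iii), D major (IV), E major (V), F# minor (vi), G# diminished (vii°).
Matching root and quality in both lists: B minor.
That gives 1 common triad.

1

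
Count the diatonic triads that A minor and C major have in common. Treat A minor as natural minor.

Diatonic triads of A minor (natural minor): Am (i), Bdim (ii°), C (III), Dm (iv), Em (v), F (VI), G (VII).
Diatonic triads of C major: C (I), Dm (ii), Em (iii), F (IV), G (V), Am (vi), Bdim (vii°).
Matching root and quality in both lists: Am, Bdim, C, Dm, Em, F, G.
That gives 7 common triads.

7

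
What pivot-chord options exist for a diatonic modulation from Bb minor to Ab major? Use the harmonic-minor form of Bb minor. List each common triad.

Triads in Bb minor (harmonic minor): Bbm (i), Cdim (ii°), Dbaug (III+), Ebm (iv), F (V), Gb (VI), Adim (vii°).
Triads in Ab major: Ab (I), Bbm (ii), Cm (iii), Db (IV), Eb (V), Fm (vi), Gdim (vii°).
Shared triads with their functions: Bbm (i in Bb minor, ii in Ab major).

Bbm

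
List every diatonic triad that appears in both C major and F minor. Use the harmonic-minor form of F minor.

Triads in C major: C major (I), D minor (ii), E minor (iii), F major (IV), G major (V), A minor (vi), B diminished (vii°).
Triads in F minor (harmonic minor): F minor (i), G diminished (ii°), Ab augmented (III+), Bb minor (iv), C major (V), Db major (VI), E diminished (vii°).
Shared triads with their functions: C major (I in C major, V in F minor).

C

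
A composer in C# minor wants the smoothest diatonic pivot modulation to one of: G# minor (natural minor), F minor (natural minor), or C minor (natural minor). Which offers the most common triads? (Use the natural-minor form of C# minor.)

Triads of C# minor (natural minor): C#m (i), D#dim (ii°), E (III), F#m (iv), G#m (v), A (VI), B (VII).
G# minor (natural minor) shares 4: C#m, E, G#m, B.
F minor (natural minor) shares 0: none.
C minor (natural minor) shares 0: none.
The most common triads (4) are shared with G# minor.

G# minor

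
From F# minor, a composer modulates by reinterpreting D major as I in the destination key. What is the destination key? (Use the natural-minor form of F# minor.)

D major

The numeral I denotes a major triad on scale degree 1. With D on degree 1, the tonic of the new key is D.
Degree 1 carries a major triad in major keys, so the destination is D major.
Check: the diatonic triads of D major are D (I), Em (ii), F#m (iii), G (IV), A (V), Bm (vi), C#dim (vii°) — D major is indeed I.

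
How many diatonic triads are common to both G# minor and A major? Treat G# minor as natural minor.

2

Diatonic triads of G# minor (natural minor): G#m (i), A#dim (ii°), B (III), C#m (iv), D#m (v), E (VI), F# (VII).
Diatonic triads of A major: A (I), Bm (ii), C#m (iii), D (IV), E (V), F#m (vi), G#dim (vii°).
Matching root and quality in both lists: C#m, E.
That gives 2 common triads.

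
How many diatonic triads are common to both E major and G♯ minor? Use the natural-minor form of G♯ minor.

4

Diatonic triads of E major: E (I), F♯m (ii), G♯m (iii), A (IV), B (V), C♯m (vi), D♯dim (vii°).
Diatonic triads of G♯ minor (natural minor): G♯m (i), A♯dim (ii°), B (III), C♯m (iv), D♯m (v), E (VI), F♯ (VII).
Matching root and quality in both lists: E, G♯m, B, C♯m.
That gives 4 common triads.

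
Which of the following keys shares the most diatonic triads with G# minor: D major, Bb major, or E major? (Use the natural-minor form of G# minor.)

Triads of G# minor (natural minor): G# minor (i), A# diminished (ii°), B major (III), C# minor (iv), D# minor (v), E major (VI), F# major (VII).
D major shares 0: none.
Bb major shares 0: none.
E major shares 4: G#m, B, C#m, E.
The most common triads (4) are shared with E major.

E major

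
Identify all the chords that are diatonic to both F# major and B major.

F#, G#m, B, D#m

Triads in F# major: F# major (I), G# minor (ii), A# minor (iii), B major (IV), C# major (V), D# minor (vi), E# diminished (vii°).
Triads in B major: B major (I), C# minor (ii), D# minor (iii), E major (IV), F# major (V), G# minor (vi), A# diminished (vii°).
Shared triads with their functions: F# major (I in F# major, V in B major); G# minor (ii in F# major, vi in B major); B major (IV in F# major, I in B major); D# minor (vi in F# major, iii in B major).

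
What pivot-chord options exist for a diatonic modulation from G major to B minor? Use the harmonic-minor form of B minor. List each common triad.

G, Bm, Em

Triads in G major: G (I), Am (ii), Bm (iii), C (IV), D (V), Em (vi), F#dim (vii°).
Triads in B minor (harmonic minor): Bm (i), C#dim (ii°), Daug (III+), Em (iv), F# (V), G (VI), A#dim (vii°).
Shared triads with their functions: G (I in G major, VI in B minor); Bm (iii in G major, i in B minor); Em (vi in G major, iv in B minor).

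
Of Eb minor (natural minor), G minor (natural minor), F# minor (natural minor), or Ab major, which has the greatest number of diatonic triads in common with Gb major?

Eb minor

Triads of Gb major: Gb (I), Abm (ii), Bbm (iii), Cb (IV), Db (V), Ebm (vi), Fdim (vii°).
Eb minor (natural minor) shares 7: Gb, Abm, Bbm, Cb, Db, Ebm, Fdim.
G minor (natural minor) shares 0: none.
F# minor (natural minor) shares 0: none.
Ab major shares 2: Bbm, Db.
The most common triads (7) are shared with Eb minor.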